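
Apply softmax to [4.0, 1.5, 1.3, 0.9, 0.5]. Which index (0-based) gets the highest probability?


Softmax is a monotonic transformation, so it preserves the argmax.
We need to find the index of the maximum logit.
Index 0: 4.0
Index 1: 1.5
Index 2: 1.3
Index 3: 0.9
Index 4: 0.5
Maximum logit = 4.0 at index 0

0


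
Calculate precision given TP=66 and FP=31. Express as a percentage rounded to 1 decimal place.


Precision = TP / (TP + FP) * 100
= 66 / (66 + 31)
= 66 / 97
= 0.6804
= 68.0%

68.0


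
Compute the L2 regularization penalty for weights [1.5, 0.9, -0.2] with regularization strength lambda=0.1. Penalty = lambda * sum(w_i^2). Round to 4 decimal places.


Squaring each weight:
1.5^2 = 2.25
0.9^2 = 0.81
(-0.2)^2 = 0.04
Sum of squares = 3.1
Penalty = 0.1 * 3.1 = 0.3100

0.3100


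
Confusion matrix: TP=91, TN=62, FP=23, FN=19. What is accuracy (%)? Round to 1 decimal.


Accuracy = (TP + TN) / (TP + TN + FP + FN) * 100
= (91 + 62) / (91 + 62 + 23 + 19)
= 153 / 195
= 0.7846
= 78.5%

78.5


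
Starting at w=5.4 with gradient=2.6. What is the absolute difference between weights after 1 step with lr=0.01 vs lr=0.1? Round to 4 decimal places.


With lr=0.01: w_new = 5.4 - 0.01 * 2.6 = 5.374
With lr=0.1: w_new = 5.4 - 0.1 * 2.6 = 5.14
Absolute difference = |5.374 - 5.14|
= 0.2340

0.2340


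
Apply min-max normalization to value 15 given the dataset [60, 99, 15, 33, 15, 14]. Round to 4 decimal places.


Min = 14, Max = 99
Range = 99 - 14 = 85
Scaled = (x - min) / (max - min)
= (15 - 14) / 85
= 1 / 85
= 0.0118

0.0118


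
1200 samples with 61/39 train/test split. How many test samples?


Train samples = 1200 * 61% = 732
Test samples = 1200 - 732
= 468

468


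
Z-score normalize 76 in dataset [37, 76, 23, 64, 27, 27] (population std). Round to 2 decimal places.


Mean = (37 + 76 + 23 + 64 + 27 + 27) / 6 = 42.3333
Variance = sum((x_i - mean)^2) / n = 412.5556
Std = sqrt(412.5556) = 20.3115
Z = (x - mean) / std
= (76 - 42.3333) / 20.3115
= 33.6667 / 20.3115
= 1.66

1.66


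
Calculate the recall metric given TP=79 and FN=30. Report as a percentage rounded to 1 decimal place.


Recall = TP / (TP + FN) * 100
= 79 / (79 + 30)
= 79 / 109
= 0.7248
= 72.5%

72.5


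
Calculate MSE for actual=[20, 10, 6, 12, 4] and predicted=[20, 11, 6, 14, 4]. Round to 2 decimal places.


Differences: [0, -1, 0, -2, 0]
Squared errors: [0, 1, 0, 4, 0]
Sum of squared errors = 5
MSE = 5 / 5 = 1.00

1.00


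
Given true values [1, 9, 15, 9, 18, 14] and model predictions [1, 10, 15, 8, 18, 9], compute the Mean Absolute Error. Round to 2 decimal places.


Absolute errors: [0, 1, 0, 1, 0, 5]
Sum of absolute errors = 7
MAE = 7 / 6 = 1.17

1.17


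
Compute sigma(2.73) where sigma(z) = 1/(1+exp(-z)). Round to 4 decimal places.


sigmoid(z) = 1 / (1 + exp(-z))
exp(-(2.73)) = exp(-2.73) = 0.0652
1 + 0.0652 = 1.0652
1 / 1.0652 = 0.9388

0.9388


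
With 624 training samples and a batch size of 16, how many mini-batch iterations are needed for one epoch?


Iterations per epoch = dataset_size / batch_size
= 624 / 16
= 39

39


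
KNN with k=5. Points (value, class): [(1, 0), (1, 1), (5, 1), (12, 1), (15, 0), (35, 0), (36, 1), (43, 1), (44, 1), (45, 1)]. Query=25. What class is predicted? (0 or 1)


Distances from query 25:
Point 15 (class 0): distance = 10
Point 35 (class 0): distance = 10
Point 36 (class 1): distance = 11
Point 12 (class 1): distance = 13
Point 43 (class 1): distance = 18
K=5 nearest neighbors: classes = [0, 0, 1, 1, 1]
Votes for class 1: 3 / 5
Majority vote => class 1

1


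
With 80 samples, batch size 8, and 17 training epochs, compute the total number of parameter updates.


Iterations per epoch = 80 / 8 = 10
Total updates = iterations_per_epoch * epochs
= 10 * 17
= 170

170


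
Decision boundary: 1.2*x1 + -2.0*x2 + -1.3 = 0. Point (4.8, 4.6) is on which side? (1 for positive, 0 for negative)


Compute 1.2 * 4.8 + -2.0 * 4.6 + -1.3
= 5.76 + -9.2 + -1.3
= -4.74
Since -4.74 < 0, the point is on the negative side.

0


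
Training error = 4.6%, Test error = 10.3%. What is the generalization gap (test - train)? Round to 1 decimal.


Generalization gap = test_error - train_error
= 10.3 - 4.6
= 5.7%
A moderate gap.

5.7


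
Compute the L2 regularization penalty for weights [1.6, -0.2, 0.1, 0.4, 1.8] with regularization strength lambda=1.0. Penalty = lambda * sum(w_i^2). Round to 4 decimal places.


Squaring each weight:
1.6^2 = 2.56
(-0.2)^2 = 0.04
0.1^2 = 0.01
0.4^2 = 0.16
1.8^2 = 3.24
Sum of squares = 6.01
Penalty = 1.0 * 6.01 = 6.0100

6.0100


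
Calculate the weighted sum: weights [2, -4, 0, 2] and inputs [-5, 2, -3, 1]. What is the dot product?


Element-wise products:
2 * -5 = -10
-4 * 2 = -8
0 * -3 = 0
2 * 1 = 2
Sum = -10 + -8 + 0 + 2
= -16

-16


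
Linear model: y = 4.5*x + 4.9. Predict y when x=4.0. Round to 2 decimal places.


y = 4.5 * 4.0 + (4.9)
= 18.0 + (4.9)
= 22.90

22.90


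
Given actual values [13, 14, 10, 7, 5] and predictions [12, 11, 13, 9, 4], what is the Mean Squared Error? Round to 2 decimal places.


Differences: [1, 3, -3, -2, 1]
Squared errors: [1, 9, 9, 4, 1]
Sum of squared errors = 24
MSE = 24 / 5 = 4.80

4.80


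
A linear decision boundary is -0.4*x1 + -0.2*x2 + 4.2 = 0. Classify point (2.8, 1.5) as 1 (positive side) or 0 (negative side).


Compute -0.4 * 2.8 + -0.2 * 1.5 + 4.2
= -1.12 + -0.3 + 4.2
= 2.78
Since 2.78 >= 0, the point is on the positive side.

1


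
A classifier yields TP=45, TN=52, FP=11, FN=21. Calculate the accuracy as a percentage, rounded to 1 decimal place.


Accuracy = (TP + TN) / (TP + TN + FP + FN) * 100
= (45 + 52) / (45 + 52 + 11 + 21)
= 97 / 129
= 0.7519
= 75.2%

75.2


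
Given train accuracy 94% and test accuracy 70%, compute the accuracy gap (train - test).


Gap = train_accuracy - test_accuracy
= 94 - 70
= 24%
This large gap strongly indicates overfitting.

24


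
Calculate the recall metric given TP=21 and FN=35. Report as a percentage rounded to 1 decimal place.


Recall = TP / (TP + FN) * 100
= 21 / (21 + 35)
= 21 / 56
= 0.375
= 37.5%

37.5


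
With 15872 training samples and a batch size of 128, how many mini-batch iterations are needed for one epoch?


Iterations per epoch = dataset_size / batch_size
= 15872 / 128
= 124

124


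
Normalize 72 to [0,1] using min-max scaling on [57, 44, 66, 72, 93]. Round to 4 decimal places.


Min = 44, Max = 93
Range = 93 - 44 = 49
Scaled = (x - min) / (max - min)
= (72 - 44) / 49
= 28 / 49
= 0.5714

0.5714


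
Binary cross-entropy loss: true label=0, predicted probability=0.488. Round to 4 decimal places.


For y=0: Loss = -log(1-p)
= -log(1 - 0.488)
= -log(0.512)
= -(-0.6694)
= 0.6694

0.6694


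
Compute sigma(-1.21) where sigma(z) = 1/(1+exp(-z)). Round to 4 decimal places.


sigmoid(z) = 1 / (1 + exp(-z))
exp(-(-1.21)) = exp(1.21) = 3.3535
1 + 3.3535 = 4.3535
1 / 4.3535 = 0.2297

0.2297


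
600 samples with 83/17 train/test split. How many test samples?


Train samples = 600 * 83% = 498
Test samples = 600 - 498
= 102

102


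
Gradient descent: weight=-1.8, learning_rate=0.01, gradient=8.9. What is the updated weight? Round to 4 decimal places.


w_new = w_old - lr * gradient
= -1.8 - 0.01 * 8.9
= -1.8 - (0.089)
= -1.8890

-1.8890


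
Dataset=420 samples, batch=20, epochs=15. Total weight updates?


Iterations per epoch = 420 / 20 = 21
Total updates = iterations_per_epoch * epochs
= 21 * 15
= 315

315


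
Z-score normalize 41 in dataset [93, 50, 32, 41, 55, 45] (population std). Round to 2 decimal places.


Mean = (93 + 50 + 32 + 41 + 55 + 45) / 6 = 52.6667
Variance = sum((x_i - mean)^2) / n = 376.8889
Std = sqrt(376.8889) = 19.4136
Z = (x - mean) / std
= (41 - 52.6667) / 19.4136
= -11.6667 / 19.4136
= -0.60

-0.60


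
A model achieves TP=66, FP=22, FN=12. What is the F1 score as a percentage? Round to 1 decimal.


Precision = TP / (TP + FP) = 66 / 88 = 0.75
Recall = TP / (TP + FN) = 66 / 78 = 0.8462
F1 = 2 * P * R / (P + R)
= 2 * 0.75 * 0.8462 / (0.75 + 0.8462)
= 1.2692 / 1.5962
= 0.7952
As percentage: 79.5%

79.5


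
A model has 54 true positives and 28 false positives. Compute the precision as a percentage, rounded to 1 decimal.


Precision = TP / (TP + FP) * 100
= 54 / (54 + 28)
= 54 / 82
= 0.6585
= 65.9%

65.9


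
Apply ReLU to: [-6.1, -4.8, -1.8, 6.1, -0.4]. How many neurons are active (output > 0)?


ReLU(x) = max(0, x) for each element:
ReLU(-6.1) = 0
ReLU(-4.8) = 0
ReLU(-1.8) = 0
ReLU(6.1) = 6.1
ReLU(-0.4) = 0
Active neurons (>0): 1

1


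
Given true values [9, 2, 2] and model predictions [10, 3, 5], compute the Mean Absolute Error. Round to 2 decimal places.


Absolute errors: [1, 1, 3]
Sum of absolute errors = 5
MAE = 5 / 3 = 1.67

1.67


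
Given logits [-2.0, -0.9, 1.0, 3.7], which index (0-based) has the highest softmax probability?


Softmax is a monotonic transformation, so it preserves the argmax.
We need to find the index of the maximum logit.
Index 0: -2.0
Index 1: -0.9
Index 2: 1.0
Index 3: 3.7
Maximum logit = 3.7 at index 3

3


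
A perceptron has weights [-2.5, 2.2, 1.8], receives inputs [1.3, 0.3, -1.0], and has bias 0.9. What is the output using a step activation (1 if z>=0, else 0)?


z = w . x + b
= -2.5*1.3 + 2.2*0.3 + 1.8*-1.0 + 0.9
= -3.25 + 0.66 + -1.8 + 0.9
= -4.39 + 0.9
= -3.49
Since z = -3.49 < 0, output = 0

0


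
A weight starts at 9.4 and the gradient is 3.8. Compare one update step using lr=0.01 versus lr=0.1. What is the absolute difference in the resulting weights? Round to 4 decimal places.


With lr=0.01: w_new = 9.4 - 0.01 * 3.8 = 9.362
With lr=0.1: w_new = 9.4 - 0.1 * 3.8 = 9.02
Absolute difference = |9.362 - 9.02|
= 0.3420

0.3420


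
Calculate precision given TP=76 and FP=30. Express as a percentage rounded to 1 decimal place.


Precision = TP / (TP + FP) * 100
= 76 / (76 + 30)
= 76 / 106
= 0.717
= 71.7%

71.7


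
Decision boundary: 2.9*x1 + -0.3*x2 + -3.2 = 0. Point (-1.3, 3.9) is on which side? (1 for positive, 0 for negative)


Compute 2.9 * -1.3 + -0.3 * 3.9 + -3.2
= -3.77 + -1.17 + -3.2
= -8.14
Since -8.14 < 0, the point is on the negative side.

0


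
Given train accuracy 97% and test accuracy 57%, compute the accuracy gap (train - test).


Gap = train_accuracy - test_accuracy
= 97 - 57
= 40%
This large gap strongly indicates overfitting.

40


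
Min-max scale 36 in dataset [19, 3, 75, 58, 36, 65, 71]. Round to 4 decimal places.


Min = 3, Max = 75
Range = 75 - 3 = 72
Scaled = (x - min) / (max - min)
= (36 - 3) / 72
= 33 / 72
= 0.4583

0.4583


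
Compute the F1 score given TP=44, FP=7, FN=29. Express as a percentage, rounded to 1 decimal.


Precision = TP / (TP + FP) = 44 / 51 = 0.8627
Recall = TP / (TP + FN) = 44 / 73 = 0.6027
F1 = 2 * P * R / (P + R)
= 2 * 0.8627 * 0.6027 / (0.8627 + 0.6027)
= 1.04 / 1.4655
= 0.7097
As percentage: 71.0%

71.0


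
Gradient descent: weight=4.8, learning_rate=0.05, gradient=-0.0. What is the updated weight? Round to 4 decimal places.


w_new = w_old - lr * gradient
= 4.8 - 0.05 * -0.0
= 4.8 - (-0.0)
= 4.8000

4.8000


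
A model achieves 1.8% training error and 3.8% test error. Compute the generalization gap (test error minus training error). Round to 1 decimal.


Generalization gap = test_error - train_error
= 3.8 - 1.8
= 2.0%
A moderate gap.

2.0


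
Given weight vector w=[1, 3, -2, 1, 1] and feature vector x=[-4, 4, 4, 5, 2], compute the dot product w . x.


Element-wise products:
1 * -4 = -4
3 * 4 = 12
-2 * 4 = -8
1 * 5 = 5
1 * 2 = 2
Sum = -4 + 12 + -8 + 5 + 2
= 7

7


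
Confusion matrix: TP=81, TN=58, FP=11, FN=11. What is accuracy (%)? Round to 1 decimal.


Accuracy = (TP + TN) / (TP + TN + FP + FN) * 100
= (81 + 58) / (81 + 58 + 11 + 11)
= 139 / 161
= 0.8634
= 86.3%

86.3


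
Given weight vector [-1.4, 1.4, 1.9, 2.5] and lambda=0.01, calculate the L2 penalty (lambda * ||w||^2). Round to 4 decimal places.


Squaring each weight:
(-1.4)^2 = 1.96
1.4^2 = 1.96
1.9^2 = 3.61
2.5^2 = 6.25
Sum of squares = 13.78
Penalty = 0.01 * 13.78 = 0.1378

0.1378


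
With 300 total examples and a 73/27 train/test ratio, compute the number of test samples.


Train samples = 300 * 73% = 219
Test samples = 300 - 219
= 81

81


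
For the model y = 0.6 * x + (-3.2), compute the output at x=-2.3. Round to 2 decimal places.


y = 0.6 * -2.3 + (-3.2)
= -1.38 + (-3.2)
= -4.58

-4.58


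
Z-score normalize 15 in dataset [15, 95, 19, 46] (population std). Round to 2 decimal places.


Mean = (15 + 95 + 19 + 46) / 4 = 43.75
Variance = sum((x_i - mean)^2) / n = 1017.6875
Std = sqrt(1017.6875) = 31.9012
Z = (x - mean) / std
= (15 - 43.75) / 31.9012
= -28.75 / 31.9012
= -0.90

-0.90


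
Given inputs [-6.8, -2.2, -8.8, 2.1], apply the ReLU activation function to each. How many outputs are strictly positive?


ReLU(x) = max(0, x) for each element:
ReLU(-6.8) = 0
ReLU(-2.2) = 0
ReLU(-8.8) = 0
ReLU(2.1) = 2.1
Active neurons (>0): 1

1


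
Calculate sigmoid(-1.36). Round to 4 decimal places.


sigmoid(z) = 1 / (1 + exp(-z))
exp(-(-1.36)) = exp(1.36) = 3.8962
1 + 3.8962 = 4.8962
1 / 4.8962 = 0.2042

0.2042


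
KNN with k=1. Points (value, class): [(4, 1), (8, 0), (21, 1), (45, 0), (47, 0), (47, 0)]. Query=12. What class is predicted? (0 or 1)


Distances from query 12:
Point 8 (class 0): distance = 4
K=1 nearest neighbors: classes = [0]
Votes for class 1: 0 / 1
Majority vote => class 0

0


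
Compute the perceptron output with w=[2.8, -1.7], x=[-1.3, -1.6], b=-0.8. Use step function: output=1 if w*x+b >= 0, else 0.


z = w . x + b
= 2.8*-1.3 + -1.7*-1.6 + -0.8
= -3.64 + 2.72 + -0.8
= -0.92 + -0.8
= -1.72
Since z = -1.72 < 0, output = 0

0


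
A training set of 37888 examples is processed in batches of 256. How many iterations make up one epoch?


Iterations per epoch = dataset_size / batch_size
= 37888 / 256
= 148

148


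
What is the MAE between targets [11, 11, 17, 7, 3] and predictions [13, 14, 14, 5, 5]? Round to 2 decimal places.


Absolute errors: [2, 3, 3, 2, 2]
Sum of absolute errors = 12
MAE = 12 / 5 = 2.40

2.40


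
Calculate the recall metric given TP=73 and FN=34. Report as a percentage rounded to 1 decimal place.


Recall = TP / (TP + FN) * 100
= 73 / (73 + 34)
= 73 / 107
= 0.6822
= 68.2%

68.2


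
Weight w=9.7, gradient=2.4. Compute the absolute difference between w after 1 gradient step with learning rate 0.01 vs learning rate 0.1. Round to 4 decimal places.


With lr=0.01: w_new = 9.7 - 0.01 * 2.4 = 9.676
With lr=0.1: w_new = 9.7 - 0.1 * 2.4 = 9.46
Absolute difference = |9.676 - 9.46|
= 0.2160

0.2160


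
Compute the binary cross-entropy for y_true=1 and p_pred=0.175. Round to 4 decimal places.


For y=1: Loss = -log(p)
= -log(0.175)
= -(-1.743)
= 1.7430

1.7430


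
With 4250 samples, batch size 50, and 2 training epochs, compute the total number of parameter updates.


Iterations per epoch = 4250 / 50 = 85
Total updates = iterations_per_epoch * epochs
= 85 * 2
= 170

170


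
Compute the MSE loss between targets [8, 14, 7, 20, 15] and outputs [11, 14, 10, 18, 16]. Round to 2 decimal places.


Differences: [-3, 0, -3, 2, -1]
Squared errors: [9, 0, 9, 4, 1]
Sum of squared errors = 23
MSE = 23 / 5 = 4.60

4.60


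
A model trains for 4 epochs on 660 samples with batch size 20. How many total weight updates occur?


Iterations per epoch = 660 / 20 = 33
Total updates = iterations_per_epoch * epochs
= 33 * 4
= 132

132


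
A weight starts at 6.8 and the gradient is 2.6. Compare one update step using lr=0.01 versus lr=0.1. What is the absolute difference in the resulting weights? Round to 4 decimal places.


With lr=0.01: w_new = 6.8 - 0.01 * 2.6 = 6.774
With lr=0.1: w_new = 6.8 - 0.1 * 2.6 = 6.54
Absolute difference = |6.774 - 6.54|
= 0.2340

0.2340


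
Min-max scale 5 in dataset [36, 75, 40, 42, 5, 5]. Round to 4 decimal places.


Min = 5, Max = 75
Range = 75 - 5 = 70
Scaled = (x - min) / (max - min)
= (5 - 5) / 70
= 0 / 70
= 0.0000

0.0000


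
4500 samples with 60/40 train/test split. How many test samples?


Train samples = 4500 * 60% = 2700
Test samples = 4500 - 2700
= 1800

1800


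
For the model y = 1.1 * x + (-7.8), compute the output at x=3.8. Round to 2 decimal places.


y = 1.1 * 3.8 + (-7.8)
= 4.18 + (-7.8)
= -3.62

-3.62


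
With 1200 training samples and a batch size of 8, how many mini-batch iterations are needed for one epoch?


Iterations per epoch = dataset_size / batch_size
= 1200 / 8
= 150

150


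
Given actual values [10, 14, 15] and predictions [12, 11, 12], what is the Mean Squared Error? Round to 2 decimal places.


Differences: [-2, 3, 3]
Squared errors: [4, 9, 9]
Sum of squared errors = 22
MSE = 22 / 3 = 7.33

7.33


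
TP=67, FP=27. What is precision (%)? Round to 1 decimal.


Precision = TP / (TP + FP) * 100
= 67 / (67 + 27)
= 67 / 94
= 0.7128
= 71.3%

71.3


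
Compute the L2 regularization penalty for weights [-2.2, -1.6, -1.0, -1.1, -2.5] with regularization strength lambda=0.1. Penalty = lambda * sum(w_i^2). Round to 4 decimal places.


Squaring each weight:
(-2.2)^2 = 4.84
(-1.6)^2 = 2.56
(-1.0)^2 = 1.0
(-1.1)^2 = 1.21
(-2.5)^2 = 6.25
Sum of squares = 15.86
Penalty = 0.1 * 15.86 = 1.5860

1.5860


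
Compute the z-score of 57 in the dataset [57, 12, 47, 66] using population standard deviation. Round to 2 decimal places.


Mean = (57 + 12 + 47 + 66) / 4 = 45.5
Variance = sum((x_i - mean)^2) / n = 419.25
Std = sqrt(419.25) = 20.4756
Z = (x - mean) / std
= (57 - 45.5) / 20.4756
= 11.5 / 20.4756
= 0.56

0.56


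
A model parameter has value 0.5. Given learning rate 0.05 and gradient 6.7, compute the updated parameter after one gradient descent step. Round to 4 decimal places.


w_new = w_old - lr * gradient
= 0.5 - 0.05 * 6.7
= 0.5 - (0.335)
= 0.1650

0.1650


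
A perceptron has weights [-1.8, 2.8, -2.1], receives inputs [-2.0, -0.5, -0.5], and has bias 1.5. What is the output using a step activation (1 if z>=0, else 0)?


z = w . x + b
= -1.8*-2.0 + 2.8*-0.5 + -2.1*-0.5 + 1.5
= 3.6 + -1.4 + 1.05 + 1.5
= 3.25 + 1.5
= 4.75
Since z = 4.75 >= 0, output = 1

1


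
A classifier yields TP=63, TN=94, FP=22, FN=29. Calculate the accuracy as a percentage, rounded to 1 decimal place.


Accuracy = (TP + TN) / (TP + TN + FP + FN) * 100
= (63 + 94) / (63 + 94 + 22 + 29)
= 157 / 208
= 0.7548
= 75.5%

75.5


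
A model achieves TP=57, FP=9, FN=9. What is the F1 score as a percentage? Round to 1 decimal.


Precision = TP / (TP + FP) = 57 / 66 = 0.8636
Recall = TP / (TP + FN) = 57 / 66 = 0.8636
F1 = 2 * P * R / (P + R)
= 2 * 0.8636 * 0.8636 / (0.8636 + 0.8636)
= 1.4917 / 1.7273
= 0.8636
As percentage: 86.4%

86.4


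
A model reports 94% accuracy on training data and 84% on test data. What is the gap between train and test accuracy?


Gap = train_accuracy - test_accuracy
= 94 - 84
= 10%
This moderate gap may indicate mild overfitting.

10


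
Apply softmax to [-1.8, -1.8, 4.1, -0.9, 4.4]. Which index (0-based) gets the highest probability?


Softmax is a monotonic transformation, so it preserves the argmax.
We need to find the index of the maximum logit.
Index 0: -1.8
Index 1: -1.8
Index 2: 4.1
Index 3: -0.9
Index 4: 4.4
Maximum logit = 4.4 at index 4

4


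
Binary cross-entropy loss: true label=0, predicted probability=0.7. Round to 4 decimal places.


For y=0: Loss = -log(1-p)
= -log(1 - 0.7)
= -log(0.3)
= -(-1.204)
= 1.2040

1.2040


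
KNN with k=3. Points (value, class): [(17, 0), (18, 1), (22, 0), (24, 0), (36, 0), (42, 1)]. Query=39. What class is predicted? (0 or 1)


Distances from query 39:
Point 36 (class 0): distance = 3
Point 42 (class 1): distance = 3
Point 24 (class 0): distance = 15
K=3 nearest neighbors: classes = [0, 1, 0]
Votes for class 1: 1 / 3
Majority vote => class 0

0


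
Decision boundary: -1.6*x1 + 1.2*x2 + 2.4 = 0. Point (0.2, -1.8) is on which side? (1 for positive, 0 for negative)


Compute -1.6 * 0.2 + 1.2 * -1.8 + 2.4
= -0.32 + -2.16 + 2.4
= -0.08
Since -0.08 < 0, the point is on the negative side.

0


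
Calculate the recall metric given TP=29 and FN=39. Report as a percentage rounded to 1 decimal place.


Recall = TP / (TP + FN) * 100
= 29 / (29 + 39)
= 29 / 68
= 0.4265
= 42.6%

42.6


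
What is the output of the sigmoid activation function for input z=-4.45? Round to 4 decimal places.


sigmoid(z) = 1 / (1 + exp(-z))
exp(-(-4.45)) = exp(4.45) = 85.6269
1 + 85.6269 = 86.6269
1 / 86.6269 = 0.0115

0.0115


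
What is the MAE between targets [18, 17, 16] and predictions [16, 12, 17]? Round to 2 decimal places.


Absolute errors: [2, 5, 1]
Sum of absolute errors = 8
MAE = 8 / 3 = 2.67

2.67


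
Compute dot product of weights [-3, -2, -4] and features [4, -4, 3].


Element-wise products:
-3 * 4 = -12
-2 * -4 = 8
-4 * 3 = -12
Sum = -12 + 8 + -12
= -16

-16


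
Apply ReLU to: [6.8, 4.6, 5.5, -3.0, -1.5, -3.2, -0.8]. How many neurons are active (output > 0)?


ReLU(x) = max(0, x) for each element:
ReLU(6.8) = 6.8
ReLU(4.6) = 4.6
ReLU(5.5) = 5.5
ReLU(-3.0) = 0
ReLU(-1.5) = 0
ReLU(-3.2) = 0
ReLU(-0.8) = 0
Active neurons (>0): 3

3


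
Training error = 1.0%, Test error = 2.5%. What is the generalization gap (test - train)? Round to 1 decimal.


Generalization gap = test_error - train_error
= 2.5 - 1.0
= 1.5%
A small gap suggests good generalization.

1.5


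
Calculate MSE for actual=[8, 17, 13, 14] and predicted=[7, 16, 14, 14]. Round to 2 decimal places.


Differences: [1, 1, -1, 0]
Squared errors: [1, 1, 1, 0]
Sum of squared errors = 3
MSE = 3 / 4 = 0.75

0.75


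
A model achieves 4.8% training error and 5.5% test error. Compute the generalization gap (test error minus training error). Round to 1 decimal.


Generalization gap = test_error - train_error
= 5.5 - 4.8
= 0.7%
A small gap suggests good generalization.

0.7


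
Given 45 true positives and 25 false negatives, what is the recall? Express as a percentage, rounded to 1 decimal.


Recall = TP / (TP + FN) * 100
= 45 / (45 + 25)
= 45 / 70
= 0.6429
= 64.3%

64.3


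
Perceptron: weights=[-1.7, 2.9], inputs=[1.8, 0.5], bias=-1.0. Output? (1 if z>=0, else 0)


z = w . x + b
= -1.7*1.8 + 2.9*0.5 + -1.0
= -3.06 + 1.45 + -1.0
= -1.61 + -1.0
= -2.61
Since z = -2.61 < 0, output = 0

0


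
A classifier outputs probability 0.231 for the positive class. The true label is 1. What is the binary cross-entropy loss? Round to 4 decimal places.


For y=1: Loss = -log(p)
= -log(0.231)
= -(-1.4653)
= 1.4653

1.4653


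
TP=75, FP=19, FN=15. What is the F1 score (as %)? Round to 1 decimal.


Precision = TP / (TP + FP) = 75 / 94 = 0.7979
Recall = TP / (TP + FN) = 75 / 90 = 0.8333
F1 = 2 * P * R / (P + R)
= 2 * 0.7979 * 0.8333 / (0.7979 + 0.8333)
= 1.3298 / 1.6312
= 0.8152
As percentage: 81.5%

81.5


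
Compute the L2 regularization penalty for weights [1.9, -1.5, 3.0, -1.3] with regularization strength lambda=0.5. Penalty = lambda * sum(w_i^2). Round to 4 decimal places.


Squaring each weight:
1.9^2 = 3.61
(-1.5)^2 = 2.25
3.0^2 = 9.0
(-1.3)^2 = 1.69
Sum of squares = 16.55
Penalty = 0.5 * 16.55 = 8.2750

8.2750


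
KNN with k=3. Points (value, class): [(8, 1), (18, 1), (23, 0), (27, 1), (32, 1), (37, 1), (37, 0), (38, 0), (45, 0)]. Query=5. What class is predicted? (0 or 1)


Distances from query 5:
Point 8 (class 1): distance = 3
Point 18 (class 1): distance = 13
Point 23 (class 0): distance = 18
K=3 nearest neighbors: classes = [1, 1, 0]
Votes for class 1: 2 / 3
Majority vote => class 1

1


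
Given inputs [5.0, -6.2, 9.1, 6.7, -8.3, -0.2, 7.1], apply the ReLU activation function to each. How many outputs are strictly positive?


ReLU(x) = max(0, x) for each element:
ReLU(5.0) = 5.0
ReLU(-6.2) = 0
ReLU(9.1) = 9.1
ReLU(6.7) = 6.7
ReLU(-8.3) = 0
ReLU(-0.2) = 0
ReLU(7.1) = 7.1
Active neurons (>0): 4

4


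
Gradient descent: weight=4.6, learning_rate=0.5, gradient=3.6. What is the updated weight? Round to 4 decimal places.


w_new = w_old - lr * gradient
= 4.6 - 0.5 * 3.6
= 4.6 - (1.8)
= 2.8000

2.8000


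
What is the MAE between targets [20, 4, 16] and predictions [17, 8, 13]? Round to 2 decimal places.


Absolute errors: [3, 4, 3]
Sum of absolute errors = 10
MAE = 10 / 3 = 3.33

3.33


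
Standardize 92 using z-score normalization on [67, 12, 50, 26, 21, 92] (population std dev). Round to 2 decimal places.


Mean = (67 + 12 + 50 + 26 + 21 + 92) / 6 = 44.6667
Variance = sum((x_i - mean)^2) / n = 790.5556
Std = sqrt(790.5556) = 28.1168
Z = (x - mean) / std
= (92 - 44.6667) / 28.1168
= 47.3333 / 28.1168
= 1.68

1.68


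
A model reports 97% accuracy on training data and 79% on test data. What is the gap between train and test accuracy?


Gap = train_accuracy - test_accuracy
= 97 - 79
= 18%
This gap suggests the model is overfitting.

18


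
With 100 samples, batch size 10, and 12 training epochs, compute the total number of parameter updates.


Iterations per epoch = 100 / 10 = 10
Total updates = iterations_per_epoch * epochs
= 10 * 12
= 120

120


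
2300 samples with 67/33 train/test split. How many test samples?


Train samples = 2300 * 67% = 1541
Test samples = 2300 - 1541
= 759

759


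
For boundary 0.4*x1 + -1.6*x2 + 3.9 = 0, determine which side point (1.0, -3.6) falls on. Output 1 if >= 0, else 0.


Compute 0.4 * 1.0 + -1.6 * -3.6 + 3.9
= 0.4 + 5.76 + 3.9
= 10.06
Since 10.06 >= 0, the point is on the positive side.

1


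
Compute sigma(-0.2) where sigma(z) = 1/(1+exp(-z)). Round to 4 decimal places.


sigmoid(z) = 1 / (1 + exp(-z))
exp(-(-0.2)) = exp(0.2) = 1.2214
1 + 1.2214 = 2.2214
1 / 2.2214 = 0.4502

0.4502


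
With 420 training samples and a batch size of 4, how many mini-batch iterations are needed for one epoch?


Iterations per epoch = dataset_size / batch_size
= 420 / 4
= 105

105


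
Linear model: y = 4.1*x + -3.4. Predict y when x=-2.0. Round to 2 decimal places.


y = 4.1 * -2.0 + (-3.4)
= -8.2 + (-3.4)
= -11.60

-11.60


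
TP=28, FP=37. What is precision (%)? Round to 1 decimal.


Precision = TP / (TP + FP) * 100
= 28 / (28 + 37)
= 28 / 65
= 0.4308
= 43.1%

43.1


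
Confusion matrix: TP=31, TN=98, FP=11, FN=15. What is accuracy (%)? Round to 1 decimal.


Accuracy = (TP + TN) / (TP + TN + FP + FN) * 100
= (31 + 98) / (31 + 98 + 11 + 15)
= 129 / 155
= 0.8323
= 83.2%

83.2


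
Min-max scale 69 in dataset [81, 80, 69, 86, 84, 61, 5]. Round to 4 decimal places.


Min = 5, Max = 86
Range = 86 - 5 = 81
Scaled = (x - min) / (max - min)
= (69 - 5) / 81
= 64 / 81
= 0.7901

0.7901


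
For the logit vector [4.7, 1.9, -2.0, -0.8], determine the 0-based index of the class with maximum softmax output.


Softmax is a monotonic transformation, so it preserves the argmax.
We need to find the index of the maximum logit.
Index 0: 4.7
Index 1: 1.9
Index 2: -2.0
Index 3: -0.8
Maximum logit = 4.7 at index 0

0


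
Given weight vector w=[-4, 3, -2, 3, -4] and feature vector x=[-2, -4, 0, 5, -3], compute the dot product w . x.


Element-wise products:
-4 * -2 = 8
3 * -4 = -12
-2 * 0 = 0
3 * 5 = 15
-4 * -3 = 12
Sum = 8 + -12 + 0 + 15 + 12
= 23

23


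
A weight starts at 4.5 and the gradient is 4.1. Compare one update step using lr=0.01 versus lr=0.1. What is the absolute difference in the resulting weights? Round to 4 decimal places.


With lr=0.01: w_new = 4.5 - 0.01 * 4.1 = 4.459
With lr=0.1: w_new = 4.5 - 0.1 * 4.1 = 4.09
Absolute difference = |4.459 - 4.09|
= 0.3690

0.3690


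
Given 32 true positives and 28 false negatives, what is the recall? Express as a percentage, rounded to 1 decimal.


Recall = TP / (TP + FN) * 100
= 32 / (32 + 28)
= 32 / 60
= 0.5333
= 53.3%

53.3


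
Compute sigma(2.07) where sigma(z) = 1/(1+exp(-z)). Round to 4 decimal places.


sigmoid(z) = 1 / (1 + exp(-z))
exp(-(2.07)) = exp(-2.07) = 0.1262
1 + 0.1262 = 1.1262
1 / 1.1262 = 0.8880

0.8880


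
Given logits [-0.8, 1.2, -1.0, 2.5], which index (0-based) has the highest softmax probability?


Softmax is a monotonic transformation, so it preserves the argmax.
We need to find the index of the maximum logit.
Index 0: -0.8
Index 1: 1.2
Index 2: -1.0
Index 3: 2.5
Maximum logit = 2.5 at index 3

3


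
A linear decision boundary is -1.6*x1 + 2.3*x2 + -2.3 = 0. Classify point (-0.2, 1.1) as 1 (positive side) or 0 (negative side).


Compute -1.6 * -0.2 + 2.3 * 1.1 + -2.3
= 0.32 + 2.53 + -2.3
= 0.55
Since 0.55 >= 0, the point is on the positive side.

1


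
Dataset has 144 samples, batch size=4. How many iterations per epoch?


Iterations per epoch = dataset_size / batch_size
= 144 / 4
= 36

36


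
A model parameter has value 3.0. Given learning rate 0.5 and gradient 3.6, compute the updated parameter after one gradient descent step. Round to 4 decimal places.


w_new = w_old - lr * gradient
= 3.0 - 0.5 * 3.6
= 3.0 - (1.8)
= 1.2000

1.2000


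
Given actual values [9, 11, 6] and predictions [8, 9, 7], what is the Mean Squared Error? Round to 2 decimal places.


Differences: [1, 2, -1]
Squared errors: [1, 4, 1]
Sum of squared errors = 6
MSE = 6 / 3 = 2.00

2.00


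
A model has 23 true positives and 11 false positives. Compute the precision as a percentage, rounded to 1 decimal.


Precision = TP / (TP + FP) * 100
= 23 / (23 + 11)
= 23 / 34
= 0.6765
= 67.6%

67.6


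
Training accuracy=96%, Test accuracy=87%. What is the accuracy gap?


Gap = train_accuracy - test_accuracy
= 96 - 87
= 9%
This moderate gap may indicate mild overfitting.

9


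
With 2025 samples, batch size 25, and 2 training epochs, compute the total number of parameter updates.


Iterations per epoch = 2025 / 25 = 81
Total updates = iterations_per_epoch * epochs
= 81 * 2
= 162

162


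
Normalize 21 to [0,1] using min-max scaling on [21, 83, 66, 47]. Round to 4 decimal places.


Min = 21, Max = 83
Range = 83 - 21 = 62
Scaled = (x - min) / (max - min)
= (21 - 21) / 62
= 0 / 62
= 0.0000

0.0000


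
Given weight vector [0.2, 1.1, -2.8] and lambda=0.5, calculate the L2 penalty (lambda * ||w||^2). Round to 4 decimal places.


Squaring each weight:
0.2^2 = 0.04
1.1^2 = 1.21
(-2.8)^2 = 7.84
Sum of squares = 9.09
Penalty = 0.5 * 9.09 = 4.5450

4.5450


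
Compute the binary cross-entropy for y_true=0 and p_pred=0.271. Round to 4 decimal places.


For y=0: Loss = -log(1-p)
= -log(1 - 0.271)
= -log(0.729)
= -(-0.3161)
= 0.3161

0.3161


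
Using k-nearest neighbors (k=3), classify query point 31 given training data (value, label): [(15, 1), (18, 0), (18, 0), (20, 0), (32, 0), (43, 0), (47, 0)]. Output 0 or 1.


Distances from query 31:
Point 32 (class 0): distance = 1
Point 20 (class 0): distance = 11
Point 43 (class 0): distance = 12
K=3 nearest neighbors: classes = [0, 0, 0]
Votes for class 1: 0 / 3
Majority vote => class 0

0


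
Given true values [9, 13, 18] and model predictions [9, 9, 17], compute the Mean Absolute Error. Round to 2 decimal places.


Absolute errors: [0, 4, 1]
Sum of absolute errors = 5
MAE = 5 / 3 = 1.67

1.67


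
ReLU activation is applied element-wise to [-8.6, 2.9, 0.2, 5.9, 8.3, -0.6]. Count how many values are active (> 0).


ReLU(x) = max(0, x) for each element:
ReLU(-8.6) = 0
ReLU(2.9) = 2.9
ReLU(0.2) = 0.2
ReLU(5.9) = 5.9
ReLU(8.3) = 8.3
ReLU(-0.6) = 0
Active neurons (>0): 4

4


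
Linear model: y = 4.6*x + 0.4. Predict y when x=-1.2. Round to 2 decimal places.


y = 4.6 * -1.2 + (0.4)
= -5.52 + (0.4)
= -5.12

-5.12


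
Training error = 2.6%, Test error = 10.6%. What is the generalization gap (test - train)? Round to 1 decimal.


Generalization gap = test_error - train_error
= 10.6 - 2.6
= 8.0%
A moderate gap.

8.0


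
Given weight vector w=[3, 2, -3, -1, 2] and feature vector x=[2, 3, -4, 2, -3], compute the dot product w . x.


Element-wise products:
3 * 2 = 6
2 * 3 = 6
-3 * -4 = 12
-1 * 2 = -2
2 * -3 = -6
Sum = 6 + 6 + 12 + -2 + -6
= 16

16


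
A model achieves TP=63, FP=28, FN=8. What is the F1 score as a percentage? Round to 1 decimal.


Precision = TP / (TP + FP) = 63 / 91 = 0.6923
Recall = TP / (TP + FN) = 63 / 71 = 0.8873
F1 = 2 * P * R / (P + R)
= 2 * 0.6923 * 0.8873 / (0.6923 + 0.8873)
= 1.2286 / 1.5796
= 0.7778
As percentage: 77.8%

77.8


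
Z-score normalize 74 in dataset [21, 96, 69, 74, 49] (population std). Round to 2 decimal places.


Mean = (21 + 96 + 69 + 74 + 49) / 5 = 61.8
Variance = sum((x_i - mean)^2) / n = 639.76
Std = sqrt(639.76) = 25.2935
Z = (x - mean) / std
= (74 - 61.8) / 25.2935
= 12.2 / 25.2935
= 0.48

0.48


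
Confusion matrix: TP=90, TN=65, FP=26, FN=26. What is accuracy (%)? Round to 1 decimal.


Accuracy = (TP + TN) / (TP + TN + FP + FN) * 100
= (90 + 65) / (90 + 65 + 26 + 26)
= 155 / 207
= 0.7488
= 74.9%

74.9


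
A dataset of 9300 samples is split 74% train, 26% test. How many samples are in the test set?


Train samples = 9300 * 74% = 6882
Test samples = 9300 - 6882
= 2418

2418


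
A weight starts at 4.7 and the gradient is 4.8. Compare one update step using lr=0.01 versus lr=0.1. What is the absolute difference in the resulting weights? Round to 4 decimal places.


With lr=0.01: w_new = 4.7 - 0.01 * 4.8 = 4.652
With lr=0.1: w_new = 4.7 - 0.1 * 4.8 = 4.22
Absolute difference = |4.652 - 4.22|
= 0.4320

0.4320


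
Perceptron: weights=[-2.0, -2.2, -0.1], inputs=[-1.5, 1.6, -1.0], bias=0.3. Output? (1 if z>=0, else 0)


z = w . x + b
= -2.0*-1.5 + -2.2*1.6 + -0.1*-1.0 + 0.3
= 3.0 + -3.52 + 0.1 + 0.3
= -0.42 + 0.3
= -0.12
Since z = -0.12 < 0, output = 0

0


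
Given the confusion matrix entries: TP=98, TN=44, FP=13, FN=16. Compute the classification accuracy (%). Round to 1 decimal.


Accuracy = (TP + TN) / (TP + TN + FP + FN) * 100
= (98 + 44) / (98 + 44 + 13 + 16)
= 142 / 171
= 0.8304
= 83.0%

83.0


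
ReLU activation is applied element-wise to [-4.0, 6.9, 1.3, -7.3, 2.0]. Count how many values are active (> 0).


ReLU(x) = max(0, x) for each element:
ReLU(-4.0) = 0
ReLU(6.9) = 6.9
ReLU(1.3) = 1.3
ReLU(-7.3) = 0
ReLU(2.0) = 2.0
Active neurons (>0): 3

3


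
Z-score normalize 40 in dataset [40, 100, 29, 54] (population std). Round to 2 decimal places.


Mean = (40 + 100 + 29 + 54) / 4 = 55.75
Variance = sum((x_i - mean)^2) / n = 731.1875
Std = sqrt(731.1875) = 27.0405
Z = (x - mean) / std
= (40 - 55.75) / 27.0405
= -15.75 / 27.0405
= -0.58

-0.58


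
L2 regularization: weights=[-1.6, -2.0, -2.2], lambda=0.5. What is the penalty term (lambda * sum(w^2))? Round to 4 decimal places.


Squaring each weight:
(-1.6)^2 = 2.56
(-2.0)^2 = 4.0
(-2.2)^2 = 4.84
Sum of squares = 11.4
Penalty = 0.5 * 11.4 = 5.7000

5.7000


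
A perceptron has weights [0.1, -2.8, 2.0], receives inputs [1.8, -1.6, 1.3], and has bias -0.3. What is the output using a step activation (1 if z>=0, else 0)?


z = w . x + b
= 0.1*1.8 + -2.8*-1.6 + 2.0*1.3 + -0.3
= 0.18 + 4.48 + 2.6 + -0.3
= 7.26 + -0.3
= 6.96
Since z = 6.96 >= 0, output = 1

1


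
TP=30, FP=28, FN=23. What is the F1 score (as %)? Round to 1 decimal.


Precision = TP / (TP + FP) = 30 / 58 = 0.5172
Recall = TP / (TP + FN) = 30 / 53 = 0.566
F1 = 2 * P * R / (P + R)
= 2 * 0.5172 * 0.566 / (0.5172 + 0.566)
= 0.5856 / 1.0833
= 0.5405
As percentage: 54.1%

54.1


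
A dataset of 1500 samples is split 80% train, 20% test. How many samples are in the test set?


Train samples = 1500 * 80% = 1200
Test samples = 1500 - 1200
= 300

300


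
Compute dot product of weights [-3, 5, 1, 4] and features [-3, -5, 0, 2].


Element-wise products:
-3 * -3 = 9
5 * -5 = -25
1 * 0 = 0
4 * 2 = 8
Sum = 9 + -25 + 0 + 8
= -8

-8


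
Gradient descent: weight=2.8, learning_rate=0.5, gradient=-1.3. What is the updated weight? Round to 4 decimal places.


w_new = w_old - lr * gradient
= 2.8 - 0.5 * -1.3
= 2.8 - (-0.65)
= 3.4500

3.4500


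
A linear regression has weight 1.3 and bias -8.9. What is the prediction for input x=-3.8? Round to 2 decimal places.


y = 1.3 * -3.8 + (-8.9)
= -4.94 + (-8.9)
= -13.84

-13.84


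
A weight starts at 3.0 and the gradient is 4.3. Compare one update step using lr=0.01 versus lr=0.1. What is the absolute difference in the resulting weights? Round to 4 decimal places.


With lr=0.01: w_new = 3.0 - 0.01 * 4.3 = 2.957
With lr=0.1: w_new = 3.0 - 0.1 * 4.3 = 2.57
Absolute difference = |2.957 - 2.57|
= 0.3870

0.3870


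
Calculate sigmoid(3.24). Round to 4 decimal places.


sigmoid(z) = 1 / (1 + exp(-z))
exp(-(3.24)) = exp(-3.24) = 0.0392
1 + 0.0392 = 1.0392
1 / 1.0392 = 0.9623

0.9623


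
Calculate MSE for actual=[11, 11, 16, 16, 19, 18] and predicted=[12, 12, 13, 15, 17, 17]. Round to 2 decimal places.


Differences: [-1, -1, 3, 1, 2, 1]
Squared errors: [1, 1, 9, 1, 4, 1]
Sum of squared errors = 17
MSE = 17 / 6 = 2.83

2.83


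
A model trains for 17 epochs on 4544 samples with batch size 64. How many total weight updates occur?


Iterations per epoch = 4544 / 64 = 71
Total updates = iterations_per_epoch * epochs
= 71 * 17
= 1207

1207


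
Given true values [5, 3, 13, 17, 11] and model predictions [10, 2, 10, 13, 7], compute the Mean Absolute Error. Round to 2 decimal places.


Absolute errors: [5, 1, 3, 4, 4]
Sum of absolute errors = 17
MAE = 17 / 5 = 3.40

3.40


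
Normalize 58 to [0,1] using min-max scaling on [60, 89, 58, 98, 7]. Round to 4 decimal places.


Min = 7, Max = 98
Range = 98 - 7 = 91
Scaled = (x - min) / (max - min)
= (58 - 7) / 91
= 51 / 91
= 0.5604

0.5604


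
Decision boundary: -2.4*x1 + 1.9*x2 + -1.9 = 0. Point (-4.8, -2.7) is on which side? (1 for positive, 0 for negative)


Compute -2.4 * -4.8 + 1.9 * -2.7 + -1.9
= 11.52 + -5.13 + -1.9
= 4.49
Since 4.49 >= 0, the point is on the positive side.

1


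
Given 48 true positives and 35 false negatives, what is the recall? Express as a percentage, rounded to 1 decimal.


Recall = TP / (TP + FN) * 100
= 48 / (48 + 35)
= 48 / 83
= 0.5783
= 57.8%

57.8


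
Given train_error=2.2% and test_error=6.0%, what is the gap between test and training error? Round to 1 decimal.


Generalization gap = test_error - train_error
= 6.0 - 2.2
= 3.8%
A moderate gap.

3.8


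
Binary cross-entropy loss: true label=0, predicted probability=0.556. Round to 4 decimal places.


For y=0: Loss = -log(1-p)
= -log(1 - 0.556)
= -log(0.444)
= -(-0.8119)
= 0.8119

0.8119


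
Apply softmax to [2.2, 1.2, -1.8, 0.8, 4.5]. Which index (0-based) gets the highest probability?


Softmax is a monotonic transformation, so it preserves the argmax.
We need to find the index of the maximum logit.
Index 0: 2.2
Index 1: 1.2
Index 2: -1.8
Index 3: 0.8
Index 4: 4.5
Maximum logit = 4.5 at index 4

4


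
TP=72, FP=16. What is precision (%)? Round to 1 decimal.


Precision = TP / (TP + FP) * 100
= 72 / (72 + 16)
= 72 / 88
= 0.8182
= 81.8%

81.8


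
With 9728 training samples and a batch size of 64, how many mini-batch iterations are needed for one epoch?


Iterations per epoch = dataset_size / batch_size
= 9728 / 64
= 152

152


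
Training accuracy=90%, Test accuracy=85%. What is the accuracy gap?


Gap = train_accuracy - test_accuracy
= 90 - 85
= 5%
This moderate gap may indicate mild overfitting.

5


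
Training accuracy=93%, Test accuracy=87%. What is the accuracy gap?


Gap = train_accuracy - test_accuracy
= 93 - 87
= 6%
This moderate gap may indicate mild overfitting.

6


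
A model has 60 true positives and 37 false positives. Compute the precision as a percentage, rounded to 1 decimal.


Precision = TP / (TP + FP) * 100
= 60 / (60 + 37)
= 60 / 97
= 0.6186
= 61.9%

61.9


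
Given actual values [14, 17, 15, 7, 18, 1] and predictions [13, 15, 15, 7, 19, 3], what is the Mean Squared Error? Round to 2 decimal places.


Differences: [1, 2, 0, 0, -1, -2]
Squared errors: [1, 4, 0, 0, 1, 4]
Sum of squared errors = 10
MSE = 10 / 6 = 1.67

1.67
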